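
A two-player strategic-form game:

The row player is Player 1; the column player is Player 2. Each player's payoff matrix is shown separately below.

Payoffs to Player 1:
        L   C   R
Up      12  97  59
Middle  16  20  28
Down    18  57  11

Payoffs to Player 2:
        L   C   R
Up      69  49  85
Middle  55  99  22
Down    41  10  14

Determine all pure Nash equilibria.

For each player, find the best response to each opponent profile; mutual best responses are the pure NE.
Player 1 against L: payoffs 12, 16, 18 → best response Down.
Player 1 against C: payoffs 97, 20, 57 → best response Up.
Player 1 against R: payoffs 59, 28, 11 → best response Up.
Player 2 against Up: payoffs 69, 49, 85 → best response R.
Player 2 against Middle: payoffs 55, 99, 22 → best response C.
Player 2 against Down: payoffs 41, 10, 14 → best response L.
Mutual best responses: (Up, R); (Down, L).

Pure-strategy Nash equilibria: (Up, R); (Down, L)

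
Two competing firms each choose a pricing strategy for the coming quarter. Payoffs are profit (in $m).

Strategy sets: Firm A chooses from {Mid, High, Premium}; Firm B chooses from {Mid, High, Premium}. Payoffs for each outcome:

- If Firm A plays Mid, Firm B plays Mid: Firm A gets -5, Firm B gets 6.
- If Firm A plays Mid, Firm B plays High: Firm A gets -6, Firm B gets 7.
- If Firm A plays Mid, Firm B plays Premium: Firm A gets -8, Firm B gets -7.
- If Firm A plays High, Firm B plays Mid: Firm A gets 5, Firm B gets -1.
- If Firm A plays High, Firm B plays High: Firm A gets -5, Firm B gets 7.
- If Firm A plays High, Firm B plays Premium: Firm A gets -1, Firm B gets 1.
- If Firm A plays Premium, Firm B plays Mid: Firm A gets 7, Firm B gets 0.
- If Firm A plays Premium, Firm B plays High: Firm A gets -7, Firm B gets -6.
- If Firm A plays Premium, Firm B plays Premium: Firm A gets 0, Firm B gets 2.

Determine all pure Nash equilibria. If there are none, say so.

(Mid, Mid): Firm A can switch to High (-5 → 5). Not NE.
(Mid, High): Firm A can switch to High (-6 → -5). Not NE.
(Mid, Premium): Firm A can switch to High (-8 → -1). Not NE.
(High, Mid): Firm A can switch to Premium (5 → 7). Not NE.
(High, High): Firm A gets -5, best alternative -6; Firm B gets 7, best alternative 1. No profitable deviation — NE.
(High, Premium): Firm A can switch to Premium (-1 → 0). Not NE.
(Premium, Mid): Firm B can switch to Premium (0 → 2). Not NE.
(Premium, High): Firm A can switch to Mid (-7 → -6). Not NE.
(Premium, Premium): Firm A gets 0, best alternative -1; Firm B gets 2, best alternative 0. No profitable deviation — NE.

Pure-strategy Nash equilibria: (High, High) and (Premium, Premium)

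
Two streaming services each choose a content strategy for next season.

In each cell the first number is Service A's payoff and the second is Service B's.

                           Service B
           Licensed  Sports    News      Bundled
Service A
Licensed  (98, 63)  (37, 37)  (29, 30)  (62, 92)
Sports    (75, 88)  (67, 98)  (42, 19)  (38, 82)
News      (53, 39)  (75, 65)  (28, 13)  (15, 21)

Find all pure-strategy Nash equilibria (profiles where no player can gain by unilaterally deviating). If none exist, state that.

Pure-strategy Nash equilibria: (Licensed, Bundled) and (News, Sports)

(Licensed, Licensed): Service B can switch to Bundled (63 → 92). Not NE.
(Licensed, Sports): Service A can switch to Sports (37 → 67). Not NE.
(Licensed, News): Service A can switch to Sports (29 → 42). Not NE.
(Licensed, Bundled): Service A gets 62, best alternative 38; Service B gets 92, best alternative 63. No profitable deviation — NE.
(Sports, Licensed): Service A can switch to Licensed (75 → 98). Not NE.
(Sports, Sports): Service A can switch to News (67 → 75). Not NE.
(Sports, News): Service B can switch to Licensed (19 → 88). Not NE.
(Sports, Bundled): Service A can switch to Licensed (38 → 62). Not NE.
(News, Licensed): Service A can switch to Licensed (53 → 98). Not NE.
(News, Sports): Service A gets 75, best alternative 67; Service B gets 65, best alternative 39. No profitable deviation — NE.
(News, News): Service A can switch to Licensed (28 → 29). Not NE.
(News, Bundled): Service A can switch to Licensed (15 → 62). Not NE.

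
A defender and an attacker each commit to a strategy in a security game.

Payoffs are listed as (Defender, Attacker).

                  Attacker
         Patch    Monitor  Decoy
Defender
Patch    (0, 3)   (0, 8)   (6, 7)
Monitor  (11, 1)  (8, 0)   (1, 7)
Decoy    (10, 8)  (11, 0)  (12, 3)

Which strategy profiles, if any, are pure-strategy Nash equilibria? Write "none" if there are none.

For each player, find the best response to each opponent profile; mutual best responses are the pure NE.
Defender against Patch: payoffs 0, 11, 10 → best response Monitor.
Defender against Monitor: payoffs 0, 8, 11 → best response Decoy.
Defender against Decoy: payoffs 6, 1, 12 → best response Decoy.
Attacker against Patch: payoffs 3, 8, 7 → best response Monitor.
Attacker against Monitor: payoffs 1, 0, 7 → best response Decoy.
Attacker against Decoy: payoffs 8, 0, 3 → best response Patch.
No profile is a mutual best response for all players.

none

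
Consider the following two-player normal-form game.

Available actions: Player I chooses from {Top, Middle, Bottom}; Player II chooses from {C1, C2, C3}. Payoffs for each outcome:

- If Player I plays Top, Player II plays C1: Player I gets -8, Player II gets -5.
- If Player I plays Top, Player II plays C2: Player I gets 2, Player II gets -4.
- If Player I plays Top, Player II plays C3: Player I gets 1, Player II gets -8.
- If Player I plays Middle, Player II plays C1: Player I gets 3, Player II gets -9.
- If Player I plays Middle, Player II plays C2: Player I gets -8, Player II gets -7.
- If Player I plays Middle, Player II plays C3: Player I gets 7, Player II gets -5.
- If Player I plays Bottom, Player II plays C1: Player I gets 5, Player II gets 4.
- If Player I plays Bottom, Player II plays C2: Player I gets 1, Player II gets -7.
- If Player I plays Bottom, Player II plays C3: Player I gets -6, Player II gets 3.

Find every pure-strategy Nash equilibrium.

(Top, C2) and (Middle, C3) and (Bottom, C1)

(Top, C1): Player I can switch to Middle (-8 → 3). Not NE.
(Top, C2): Player I gets 2, best alternative 1; Player II gets -4, best alternative -5. No profitable deviation — NE.
(Top, C3): Player I can switch to Middle (1 → 7). Not NE.
(Middle, C1): Player I can switch to Bottom (3 → 5). Not NE.
(Middle, C2): Player I can switch to Top (-8 → 2). Not NE.
(Middle, C3): Player I gets 7, best alternative 1; Player II gets -5, best alternative -7. No profitable deviation — NE.
(Bottom, C1): Player I gets 5, best alternative 3; Player II gets 4, best alternative 3. No profitable deviation — NE.
(Bottom, C2): Player I can switch to Top (1 → 2). Not NE.
(Bottom, C3): Player I can switch to Top (-6 → 1). Not NE.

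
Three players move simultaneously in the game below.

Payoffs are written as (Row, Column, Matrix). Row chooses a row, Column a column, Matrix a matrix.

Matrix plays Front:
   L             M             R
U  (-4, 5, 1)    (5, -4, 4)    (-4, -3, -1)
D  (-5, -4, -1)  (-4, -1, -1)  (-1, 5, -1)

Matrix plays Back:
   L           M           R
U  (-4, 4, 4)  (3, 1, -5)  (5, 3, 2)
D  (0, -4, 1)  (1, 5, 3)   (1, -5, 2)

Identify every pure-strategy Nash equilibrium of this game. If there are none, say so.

There is no pure-strategy Nash equilibrium.

Check each profile: it is a Nash equilibrium iff no player can strictly gain by switching unilaterally.
(U, L, Front): Matrix can switch to Back (1 → 4). Not NE.
(U, L, Back): Row can switch to D (-4 → 0). Not NE.
(U, M, Front): Column can switch to L (-4 → 5). Not NE.
(U, M, Back): Column can switch to L (1 → 4). Not NE.
(U, R, Front): Row can switch to D (-4 → -1). Not NE.
(U, R, Back): Column can switch to L (3 → 4). Not NE.
(D, L, Front): Row can switch to U (-5 → -4). Not NE.
(D, L, Back): Column can switch to M (-4 → 5). Not NE.
(The remaining 4 profiles each have a profitable deviation by the same check.)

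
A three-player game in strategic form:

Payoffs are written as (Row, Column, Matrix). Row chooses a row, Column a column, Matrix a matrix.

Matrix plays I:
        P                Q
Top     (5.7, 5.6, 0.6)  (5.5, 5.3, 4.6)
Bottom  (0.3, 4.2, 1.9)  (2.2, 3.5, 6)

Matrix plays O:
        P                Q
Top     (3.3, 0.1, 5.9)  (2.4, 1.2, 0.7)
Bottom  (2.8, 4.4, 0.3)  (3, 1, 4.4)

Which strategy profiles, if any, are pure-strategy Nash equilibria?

Row against (P, I): payoffs 5.7, 0.3 → best response Top.
Row against (P, O): payoffs 3.3, 2.8 → best response Top.
Row against (Q, I): payoffs 5.5, 2.2 → best response Top.
Row against (Q, O): payoffs 2.4, 3 → best response Bottom.
Column against (Top, I): payoffs 5.6, 5.3 → best response P.
Column against (Top, O): payoffs 0.1, 1.2 → best response Q.
Column against (Bottom, I): payoffs 4.2, 3.5 → best response P.
Column against (Bottom, O): payoffs 4.4, 1 → best response P.
Matrix against (Top, P): payoffs 0.6, 5.9 → best response O.
Matrix against (Top, Q): payoffs 4.6, 0.7 → best response I.
Matrix against (Bottom, P): payoffs 1.9, 0.3 → best response I.
Matrix against (Bottom, Q): payoffs 6, 4.4 → best response I.
No profile is a mutual best response for all players.

none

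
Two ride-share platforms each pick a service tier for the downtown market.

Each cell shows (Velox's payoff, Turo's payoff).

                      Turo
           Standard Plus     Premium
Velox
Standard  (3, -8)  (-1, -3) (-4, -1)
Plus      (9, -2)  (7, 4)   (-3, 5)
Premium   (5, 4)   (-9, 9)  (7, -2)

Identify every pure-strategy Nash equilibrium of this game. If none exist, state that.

There is no pure-strategy Nash equilibrium.

Check each profile: it is a Nash equilibrium iff no player can strictly gain by switching unilaterally.
(Standard, Standard): Velox can switch to Plus (3 → 9). Not NE.
(Standard, Plus): Velox can switch to Plus (-1 → 7). Not NE.
(Standard, Premium): Velox can switch to Plus (-4 → -3). Not NE.
(Plus, Standard): Turo can switch to Plus (-2 → 4). Not NE.
(Plus, Plus): Turo can switch to Premium (4 → 5). Not NE.
(Plus, Premium): Velox can switch to Premium (-3 → 7). Not NE.
(Premium, Standard): Velox can switch to Plus (5 → 9). Not NE.
(Premium, Plus): Velox can switch to Standard (-9 → -1). Not NE.
(The remaining 1 profile has a profitable deviation by the same check.)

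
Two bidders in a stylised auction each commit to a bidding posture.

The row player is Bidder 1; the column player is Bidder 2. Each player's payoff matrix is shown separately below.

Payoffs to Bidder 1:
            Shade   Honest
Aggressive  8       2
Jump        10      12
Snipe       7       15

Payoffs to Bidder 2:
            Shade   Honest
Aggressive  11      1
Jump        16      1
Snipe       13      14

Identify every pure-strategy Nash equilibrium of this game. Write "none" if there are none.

Bidder 1 against Shade: payoffs 8, 10, 7 → best response Jump.
Bidder 1 against Honest: payoffs 2, 12, 15 → best response Snipe.
Bidder 2 against Aggressive: payoffs 11, 1 → best response Shade.
Bidder 2 against Jump: payoffs 16, 1 → best response Shade.
Bidder 2 against Snipe: payoffs 13, 14 → best response Honest.
Mutual best responses: (Jump, Shade); (Snipe, Honest).

Pure-strategy Nash equilibria: (Jump, Shade) and (Snipe, Honest)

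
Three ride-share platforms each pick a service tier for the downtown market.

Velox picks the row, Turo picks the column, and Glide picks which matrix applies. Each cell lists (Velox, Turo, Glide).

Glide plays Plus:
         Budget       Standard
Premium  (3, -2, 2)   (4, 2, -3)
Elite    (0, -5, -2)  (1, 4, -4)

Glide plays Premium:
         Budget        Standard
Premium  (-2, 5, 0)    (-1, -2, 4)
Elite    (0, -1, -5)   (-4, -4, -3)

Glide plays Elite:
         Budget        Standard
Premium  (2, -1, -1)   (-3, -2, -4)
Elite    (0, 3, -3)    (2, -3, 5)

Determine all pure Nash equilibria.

For each player, find the best response to each opponent profile; mutual best responses are the pure NE.
Velox against (Budget, Plus): payoffs 3, 0 → best response Premium.
Velox against (Budget, Premium): payoffs -2, 0 → best response Elite.
Velox against (Budget, Elite): payoffs 2, 0 → best response Premium.
Velox against (Standard, Plus): payoffs 4, 1 → best response Premium.
Velox against (Standard, Premium): payoffs -1, -4 → best response Premium.
Velox against (Standard, Elite): payoffs -3, 2 → best response Elite.
Turo against (Premium, Plus): payoffs -2, 2 → best response Standard.
Turo against (Premium, Premium): payoffs 5, -2 → best response Budget.
Turo against (Premium, Elite): payoffs -1, -2 → best response Budget.
Turo against (Elite, Plus): payoffs -5, 4 → best response Standard.
Turo against (Elite, Premium): payoffs -1, -4 → best response Budget.
Turo against (Elite, Elite): payoffs 3, -3 → best response Budget.
Glide against (Premium, Budget): payoffs 2, 0, -1 → best response Plus.
Glide against (Premium, Standard): payoffs -3, 4, -4 → best response Premium.
Glide against (Elite, Budget): payoffs -2, -5, -3 → best response Plus.
Glide against (Elite, Standard): payoffs -4, -3, 5 → best response Elite.
No profile is a mutual best response for all players.

No pure-strategy Nash equilibrium.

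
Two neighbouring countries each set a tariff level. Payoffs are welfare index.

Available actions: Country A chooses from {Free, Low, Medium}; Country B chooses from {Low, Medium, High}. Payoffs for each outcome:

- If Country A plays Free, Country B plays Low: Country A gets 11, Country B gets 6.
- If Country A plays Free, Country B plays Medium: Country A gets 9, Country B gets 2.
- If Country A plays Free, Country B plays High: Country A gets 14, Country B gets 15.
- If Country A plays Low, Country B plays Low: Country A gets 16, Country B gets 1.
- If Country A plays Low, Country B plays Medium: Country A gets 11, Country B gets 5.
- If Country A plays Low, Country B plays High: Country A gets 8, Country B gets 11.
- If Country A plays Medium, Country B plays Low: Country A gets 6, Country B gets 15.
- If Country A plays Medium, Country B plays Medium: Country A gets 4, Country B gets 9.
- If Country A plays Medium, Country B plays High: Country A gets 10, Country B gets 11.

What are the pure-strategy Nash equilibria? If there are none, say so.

Country A against Low: payoffs 11, 16, 6 → best response Low.
Country A against Medium: payoffs 9, 11, 4 → best response Low.
Country A against High: payoffs 14, 8, 10 → best response Free.
Country B against Free: payoffs 6, 2, 15 → best response High.
Country B against Low: payoffs 1, 5, 11 → best response High.
Country B against Medium: payoffs 15, 9, 11 → best response Low.
Mutual best responses: (Free, High).

(Free, High)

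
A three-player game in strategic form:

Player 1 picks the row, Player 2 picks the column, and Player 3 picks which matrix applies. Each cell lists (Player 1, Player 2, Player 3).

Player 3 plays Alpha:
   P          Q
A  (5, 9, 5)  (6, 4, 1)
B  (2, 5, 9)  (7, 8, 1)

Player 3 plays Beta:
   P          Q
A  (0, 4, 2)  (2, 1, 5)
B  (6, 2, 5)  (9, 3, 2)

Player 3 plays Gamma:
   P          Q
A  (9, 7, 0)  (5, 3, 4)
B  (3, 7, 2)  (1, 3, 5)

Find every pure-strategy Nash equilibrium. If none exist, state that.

(A, P, Alpha): Player 1 gets 5, best alternative 2; Player 2 gets 9, best alternative 4; Player 3 gets 5, best alternative 2. No profitable deviation — NE.
(A, P, Beta): Player 1 can switch to B (0 → 6). Not NE.
(A, P, Gamma): Player 3 can switch to Alpha (0 → 5). Not NE.
(A, Q, Alpha): Player 1 can switch to B (6 → 7). Not NE.
(A, Q, Beta): Player 1 can switch to B (2 → 9). Not NE.
(A, Q, Gamma): Player 2 can switch to P (3 → 7). Not NE.
(B, P, Alpha): Player 1 can switch to A (2 → 5). Not NE.
(The remaining 5 profiles each have a profitable deviation by the same check.)

The unique pure-strategy Nash equilibrium is (A, P, Alpha).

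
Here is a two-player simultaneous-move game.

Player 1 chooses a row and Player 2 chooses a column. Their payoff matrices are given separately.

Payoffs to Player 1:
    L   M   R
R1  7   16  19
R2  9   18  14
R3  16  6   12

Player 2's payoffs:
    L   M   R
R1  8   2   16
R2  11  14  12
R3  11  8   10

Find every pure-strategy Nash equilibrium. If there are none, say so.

(R1, L): Player 1 can switch to R2 (7 → 9). Not NE.
(R1, M): Player 1 can switch to R2 (16 → 18). Not NE.
(R1, R): Player 1 gets 19, best alternative 14; Player 2 gets 16, best alternative 8. No profitable deviation — NE.
(R2, L): Player 1 can switch to R3 (9 → 16). Not NE.
(R2, M): Player 1 gets 18, best alternative 16; Player 2 gets 14, best alternative 12. No profitable deviation — NE.
(R2, R): Player 1 can switch to R1 (14 → 19). Not NE.
(R3, L): Player 1 gets 16, best alternative 9; Player 2 gets 11, best alternative 10. No profitable deviation — NE.
(R3, M): Player 1 can switch to R1 (6 → 16). Not NE.
(R3, R): Player 1 can switch to R1 (12 → 19). Not NE.

Pure-strategy Nash equilibria: (R1, R) and (R2, M) and (R3, L)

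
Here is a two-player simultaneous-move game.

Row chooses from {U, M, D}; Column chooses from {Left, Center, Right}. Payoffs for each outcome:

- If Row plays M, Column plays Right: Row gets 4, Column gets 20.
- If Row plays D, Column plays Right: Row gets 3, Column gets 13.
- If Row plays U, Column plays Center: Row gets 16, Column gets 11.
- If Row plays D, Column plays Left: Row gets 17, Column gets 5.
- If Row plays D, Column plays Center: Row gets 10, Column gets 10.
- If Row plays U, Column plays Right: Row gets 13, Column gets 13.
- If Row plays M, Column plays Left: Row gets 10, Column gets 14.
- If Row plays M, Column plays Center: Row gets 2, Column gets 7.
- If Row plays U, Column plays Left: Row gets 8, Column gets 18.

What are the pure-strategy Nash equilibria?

(U, Left): Row can switch to M (8 → 10). Not NE.
(U, Center): Column can switch to Left (11 → 18). Not NE.
(U, Right): Column can switch to Left (13 → 18). Not NE.
(M, Left): Row can switch to D (10 → 17). Not NE.
(M, Center): Row can switch to U (2 → 16). Not NE.
(M, Right): Row can switch to U (4 → 13). Not NE.
(D, Left): Column can switch to Center (5 → 10). Not NE.
(D, Center): Row can switch to U (10 → 16). Not NE.
(D, Right): Row can switch to U (3 → 13). Not NE.

There is no pure-strategy Nash equilibrium.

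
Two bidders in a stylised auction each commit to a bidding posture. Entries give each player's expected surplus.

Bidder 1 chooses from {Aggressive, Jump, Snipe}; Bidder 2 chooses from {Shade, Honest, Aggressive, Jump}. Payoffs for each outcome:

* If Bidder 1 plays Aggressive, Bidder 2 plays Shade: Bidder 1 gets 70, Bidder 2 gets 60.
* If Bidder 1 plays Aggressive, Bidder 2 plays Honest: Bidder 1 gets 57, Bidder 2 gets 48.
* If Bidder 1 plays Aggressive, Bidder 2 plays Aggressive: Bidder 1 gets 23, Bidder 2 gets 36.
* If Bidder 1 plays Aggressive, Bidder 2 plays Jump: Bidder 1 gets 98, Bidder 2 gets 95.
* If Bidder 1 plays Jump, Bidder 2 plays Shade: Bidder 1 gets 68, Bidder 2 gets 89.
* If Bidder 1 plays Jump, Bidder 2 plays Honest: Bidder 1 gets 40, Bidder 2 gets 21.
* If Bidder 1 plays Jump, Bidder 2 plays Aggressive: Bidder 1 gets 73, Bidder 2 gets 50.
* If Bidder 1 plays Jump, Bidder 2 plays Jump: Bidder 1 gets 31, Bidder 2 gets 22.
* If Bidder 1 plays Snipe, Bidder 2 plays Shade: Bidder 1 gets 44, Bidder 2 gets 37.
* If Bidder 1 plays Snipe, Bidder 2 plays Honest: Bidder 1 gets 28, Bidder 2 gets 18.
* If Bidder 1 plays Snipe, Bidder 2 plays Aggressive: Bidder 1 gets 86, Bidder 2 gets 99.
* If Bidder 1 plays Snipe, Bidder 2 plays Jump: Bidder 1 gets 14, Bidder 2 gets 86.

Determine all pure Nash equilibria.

(Aggressive, Shade): Bidder 2 can switch to Jump (60 → 95). Not NE.
(Aggressive, Honest): Bidder 2 can switch to Shade (48 → 60). Not NE.
(Aggressive, Aggressive): Bidder 1 can switch to Jump (23 → 73). Not NE.
(Aggressive, Jump): Bidder 1 gets 98, best alternative 31; Bidder 2 gets 95, best alternative 60. No profitable deviation — NE.
(Jump, Shade): Bidder 1 can switch to Aggressive (68 → 70). Not NE.
(Jump, Honest): Bidder 1 can switch to Aggressive (40 → 57). Not NE.
(Jump, Aggressive): Bidder 1 can switch to Snipe (73 → 86). Not NE.
(Jump, Jump): Bidder 1 can switch to Aggressive (31 → 98). Not NE.
(Snipe, Shade): Bidder 1 can switch to Aggressive (44 → 70). Not NE.
(Snipe, Honest): Bidder 1 can switch to Aggressive (28 → 57). Not NE.
(Snipe, Aggressive): Bidder 1 gets 86, best alternative 73; Bidder 2 gets 99, best alternative 86. No profitable deviation — NE.
(Snipe, Jump): Bidder 1 can switch to Aggressive (14 → 98). Not NE.

The pure Nash equilibria are (Aggressive, Jump); (Snipe, Aggressive).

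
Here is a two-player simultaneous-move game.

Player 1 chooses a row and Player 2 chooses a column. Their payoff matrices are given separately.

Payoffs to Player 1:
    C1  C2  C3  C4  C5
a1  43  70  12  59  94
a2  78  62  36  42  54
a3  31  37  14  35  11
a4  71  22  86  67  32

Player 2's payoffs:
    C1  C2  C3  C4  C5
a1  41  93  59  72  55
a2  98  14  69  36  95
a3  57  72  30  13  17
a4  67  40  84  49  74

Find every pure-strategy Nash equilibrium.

Player 1 against C1: payoffs 43, 78, 31, 71 → best response a2.
Player 1 against C2: payoffs 70, 62, 37, 22 → best response a1.
Player 1 against C3: payoffs 12, 36, 14, 86 → best response a4.
Player 1 against C4: payoffs 59, 42, 35, 67 → best response a4.
Player 1 against C5: payoffs 94, 54, 11, 32 → best response a1.
Player 2 against a1: payoffs 41, 93, 59, 72, 55 → best response C2.
Player 2 against a2: payoffs 98, 14, 69, 36, 95 → best response C1.
Player 2 against a3: payoffs 57, 72, 30, 13, 17 → best response C2.
Player 2 against a4: payoffs 67, 40, 84, 49, 74 → best response C3.
Mutual best responses: (a1, C2); (a2, C1); (a4, C3).

Pure-strategy Nash equilibria: (a1, C2), (a2, C1), (a4, C3)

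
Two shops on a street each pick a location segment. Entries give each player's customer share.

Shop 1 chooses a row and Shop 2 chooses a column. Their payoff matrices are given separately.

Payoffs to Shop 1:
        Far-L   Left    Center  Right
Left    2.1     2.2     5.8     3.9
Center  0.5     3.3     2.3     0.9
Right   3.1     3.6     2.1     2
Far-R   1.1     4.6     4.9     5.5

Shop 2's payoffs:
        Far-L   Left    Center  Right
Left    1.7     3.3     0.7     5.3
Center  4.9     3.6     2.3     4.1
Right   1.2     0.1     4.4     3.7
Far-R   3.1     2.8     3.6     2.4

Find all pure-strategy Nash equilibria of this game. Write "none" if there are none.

This game has no pure Nash equilibrium.

For each strategy profile, look for a profitable unilateral deviation.
(Left, Far-L): Shop 1 can switch to Right (2.1 → 3.1). Not NE.
(Left, Left): Shop 1 can switch to Center (2.2 → 3.3). Not NE.
(Left, Center): Shop 2 can switch to Far-L (0.7 → 1.7). Not NE.
(Left, Right): Shop 1 can switch to Far-R (3.9 → 5.5). Not NE.
(Center, Far-L): Shop 1 can switch to Left (0.5 → 2.1). Not NE.
(Center, Left): Shop 1 can switch to Right (3.3 → 3.6). Not NE.
(Center, Center): Shop 1 can switch to Left (2.3 → 5.8). Not NE.
(Center, Right): Shop 1 can switch to Left (0.9 → 3.9). Not NE.
(The remaining 8 profiles each have a profitable deviation by the same check.)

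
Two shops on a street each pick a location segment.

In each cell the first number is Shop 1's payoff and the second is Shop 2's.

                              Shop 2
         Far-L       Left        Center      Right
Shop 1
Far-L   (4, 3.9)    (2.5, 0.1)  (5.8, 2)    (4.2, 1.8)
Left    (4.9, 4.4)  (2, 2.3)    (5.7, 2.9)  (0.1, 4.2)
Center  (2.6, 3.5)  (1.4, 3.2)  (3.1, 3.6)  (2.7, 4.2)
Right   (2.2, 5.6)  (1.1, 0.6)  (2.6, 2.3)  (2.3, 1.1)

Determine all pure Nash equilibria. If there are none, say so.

(Far-L, Far-L): Shop 1 can switch to Left (4 → 4.9). Not NE.
(Far-L, Left): Shop 2 can switch to Far-L (0.1 → 3.9). Not NE.
(Far-L, Center): Shop 2 can switch to Far-L (2 → 3.9). Not NE.
(Far-L, Right): Shop 2 can switch to Far-L (1.8 → 3.9). Not NE.
(Left, Far-L): Shop 1 gets 4.9, best alternative 4; Shop 2 gets 4.4, best alternative 4.2. No profitable deviation — NE.
(Left, Left): Shop 1 can switch to Far-L (2 → 2.5). Not NE.
(Left, Center): Shop 1 can switch to Far-L (5.7 → 5.8). Not NE.
(Left, Right): Shop 1 can switch to Far-L (0.1 → 4.2). Not NE.
(Center, Far-L): Shop 1 can switch to Far-L (2.6 → 4). Not NE.
(Center, Left): Shop 1 can switch to Far-L (1.4 → 2.5). Not NE.
(Center, Center): Shop 1 can switch to Far-L (3.1 → 5.8). Not NE.
(The remaining 5 profiles each have a profitable deviation by the same check.)

The unique pure-strategy Nash equilibrium is (Left, Far-L).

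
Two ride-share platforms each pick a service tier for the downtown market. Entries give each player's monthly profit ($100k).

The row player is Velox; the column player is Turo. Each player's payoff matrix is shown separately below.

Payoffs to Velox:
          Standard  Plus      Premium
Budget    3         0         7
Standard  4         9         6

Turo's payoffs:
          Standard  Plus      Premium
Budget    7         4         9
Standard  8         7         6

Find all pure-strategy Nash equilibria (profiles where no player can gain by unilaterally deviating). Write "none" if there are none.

Pure-strategy Nash equilibria: (Budget, Premium); (Standard, Standard)

For each strategy profile, look for a profitable unilateral deviation.
(Budget, Standard): Velox can switch to Standard (3 → 4). Not NE.
(Budget, Plus): Velox can switch to Standard (0 → 9). Not NE.
(Budget, Premium): Velox gets 7, best alternative 6; Turo gets 9, best alternative 7. No profitable deviation — NE.
(Standard, Standard): Velox gets 4, best alternative 3; Turo gets 8, best alternative 7. No profitable deviation — NE.
(Standard, Plus): Turo can switch to Standard (7 → 8). Not NE.
(Standard, Premium): Velox can switch to Budget (6 → 7). Not NE.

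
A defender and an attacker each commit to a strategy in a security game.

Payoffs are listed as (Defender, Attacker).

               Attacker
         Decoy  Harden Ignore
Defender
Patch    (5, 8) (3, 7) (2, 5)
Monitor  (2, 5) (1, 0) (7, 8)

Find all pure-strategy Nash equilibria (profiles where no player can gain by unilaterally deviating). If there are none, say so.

(Patch, Decoy): Defender gets 5, best alternative 2; Attacker gets 8, best alternative 7. No profitable deviation — NE.
(Patch, Harden): Attacker can switch to Decoy (7 → 8). Not NE.
(Patch, Ignore): Defender can switch to Monitor (2 → 7). Not NE.
(Monitor, Decoy): Defender can switch to Patch (2 → 5). Not NE.
(Monitor, Harden): Defender can switch to Patch (1 → 3). Not NE.
(Monitor, Ignore): Defender gets 7, best alternative 2; Attacker gets 8, best alternative 5. No profitable deviation — NE.

The pure Nash equilibria are (Patch, Decoy), (Monitor, Ignore).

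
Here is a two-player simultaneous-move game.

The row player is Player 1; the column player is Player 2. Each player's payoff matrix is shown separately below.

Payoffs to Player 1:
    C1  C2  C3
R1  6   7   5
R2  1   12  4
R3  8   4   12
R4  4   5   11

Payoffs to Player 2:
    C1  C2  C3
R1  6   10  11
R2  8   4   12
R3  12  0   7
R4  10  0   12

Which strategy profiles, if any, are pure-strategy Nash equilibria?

The unique pure-strategy Nash equilibrium is (R3, C1).

For each strategy profile, look for a profitable unilateral deviation.
(R1, C1): Player 1 can switch to R3 (6 → 8). Not NE.
(R1, C2): Player 1 can switch to R2 (7 → 12). Not NE.
(R1, C3): Player 1 can switch to R3 (5 → 12). Not NE.
(R2, C1): Player 1 can switch to R1 (1 → 6). Not NE.
(R2, C2): Player 2 can switch to C1 (4 → 8). Not NE.
(R2, C3): Player 1 can switch to R1 (4 → 5). Not NE.
(R3, C1): Player 1 gets 8, best alternative 6; Player 2 gets 12, best alternative 7. No profitable deviation — NE.
(R3, C2): Player 1 can switch to R1 (4 → 7). Not NE.
(R3, C3): Player 2 can switch to C1 (7 → 12). Not NE.
(R4, C1): Player 1 can switch to R1 (4 → 6). Not NE.
(R4, C2): Player 1 can switch to R1 (5 → 7). Not NE.
(The remaining 1 profile has a profitable deviation by the same check.)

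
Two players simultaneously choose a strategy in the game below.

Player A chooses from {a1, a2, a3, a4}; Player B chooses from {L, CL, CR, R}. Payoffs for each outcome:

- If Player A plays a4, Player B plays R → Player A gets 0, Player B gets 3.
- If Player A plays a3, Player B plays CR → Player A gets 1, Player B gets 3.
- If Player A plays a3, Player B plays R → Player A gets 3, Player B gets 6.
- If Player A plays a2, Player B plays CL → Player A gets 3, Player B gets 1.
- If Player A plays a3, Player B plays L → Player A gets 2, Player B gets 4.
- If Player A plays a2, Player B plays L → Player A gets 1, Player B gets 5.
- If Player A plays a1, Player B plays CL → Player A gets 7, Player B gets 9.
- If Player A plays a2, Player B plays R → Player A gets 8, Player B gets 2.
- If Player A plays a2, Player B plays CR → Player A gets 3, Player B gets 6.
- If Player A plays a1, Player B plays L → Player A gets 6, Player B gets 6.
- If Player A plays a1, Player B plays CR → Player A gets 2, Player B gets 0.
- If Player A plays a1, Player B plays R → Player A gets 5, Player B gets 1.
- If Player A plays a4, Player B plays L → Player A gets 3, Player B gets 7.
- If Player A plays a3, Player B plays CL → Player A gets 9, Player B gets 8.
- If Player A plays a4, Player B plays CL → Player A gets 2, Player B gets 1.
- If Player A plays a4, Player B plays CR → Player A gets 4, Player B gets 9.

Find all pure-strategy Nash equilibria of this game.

(a1, L): Player B can switch to CL (6 → 9). Not NE.
(a1, CL): Player A can switch to a3 (7 → 9). Not NE.
(a1, CR): Player A can switch to a2 (2 → 3). Not NE.
(a1, R): Player A can switch to a2 (5 → 8). Not NE.
(a2, L): Player A can switch to a1 (1 → 6). Not NE.
(a2, CL): Player A can switch to a1 (3 → 7). Not NE.
(a2, CR): Player A can switch to a4 (3 → 4). Not NE.
(a2, R): Player B can switch to L (2 → 5). Not NE.
(a3, L): Player A can switch to a1 (2 → 6). Not NE.
(a3, CL): Player A gets 9, best alternative 7; Player B gets 8, best alternative 6. No profitable deviation — NE.
(a3, CR): Player A can switch to a1 (1 → 2). Not NE.
(a3, R): Player A can switch to a1 (3 → 5). Not NE.
(a4, L): Player A can switch to a1 (3 → 6). Not NE.
(a4, CR): Player A gets 4, best alternative 3; Player B gets 9, best alternative 7. No profitable deviation — NE.
(The remaining 2 profiles each have a profitable deviation by the same check.)

(a3, CL) and (a4, CR)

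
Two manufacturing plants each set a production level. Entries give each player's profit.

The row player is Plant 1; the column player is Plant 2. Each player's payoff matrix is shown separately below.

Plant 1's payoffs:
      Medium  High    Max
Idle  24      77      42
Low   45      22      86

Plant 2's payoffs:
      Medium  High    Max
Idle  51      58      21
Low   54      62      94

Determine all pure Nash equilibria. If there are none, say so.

Pure-strategy Nash equilibria: (Idle, High) and (Low, Max)

(Idle, Medium): Plant 1 can switch to Low (24 → 45). Not NE.
(Idle, High): Plant 1 gets 77, best alternative 22; Plant 2 gets 58, best alternative 51. No profitable deviation — NE.
(Idle, Max): Plant 1 can switch to Low (42 → 86). Not NE.
(Low, Medium): Plant 2 can switch to High (54 → 62). Not NE.
(Low, High): Plant 1 can switch to Idle (22 → 77). Not NE.
(Low, Max): Plant 1 gets 86, best alternative 42; Plant 2 gets 94, best alternative 62. No profitable deviation — NE.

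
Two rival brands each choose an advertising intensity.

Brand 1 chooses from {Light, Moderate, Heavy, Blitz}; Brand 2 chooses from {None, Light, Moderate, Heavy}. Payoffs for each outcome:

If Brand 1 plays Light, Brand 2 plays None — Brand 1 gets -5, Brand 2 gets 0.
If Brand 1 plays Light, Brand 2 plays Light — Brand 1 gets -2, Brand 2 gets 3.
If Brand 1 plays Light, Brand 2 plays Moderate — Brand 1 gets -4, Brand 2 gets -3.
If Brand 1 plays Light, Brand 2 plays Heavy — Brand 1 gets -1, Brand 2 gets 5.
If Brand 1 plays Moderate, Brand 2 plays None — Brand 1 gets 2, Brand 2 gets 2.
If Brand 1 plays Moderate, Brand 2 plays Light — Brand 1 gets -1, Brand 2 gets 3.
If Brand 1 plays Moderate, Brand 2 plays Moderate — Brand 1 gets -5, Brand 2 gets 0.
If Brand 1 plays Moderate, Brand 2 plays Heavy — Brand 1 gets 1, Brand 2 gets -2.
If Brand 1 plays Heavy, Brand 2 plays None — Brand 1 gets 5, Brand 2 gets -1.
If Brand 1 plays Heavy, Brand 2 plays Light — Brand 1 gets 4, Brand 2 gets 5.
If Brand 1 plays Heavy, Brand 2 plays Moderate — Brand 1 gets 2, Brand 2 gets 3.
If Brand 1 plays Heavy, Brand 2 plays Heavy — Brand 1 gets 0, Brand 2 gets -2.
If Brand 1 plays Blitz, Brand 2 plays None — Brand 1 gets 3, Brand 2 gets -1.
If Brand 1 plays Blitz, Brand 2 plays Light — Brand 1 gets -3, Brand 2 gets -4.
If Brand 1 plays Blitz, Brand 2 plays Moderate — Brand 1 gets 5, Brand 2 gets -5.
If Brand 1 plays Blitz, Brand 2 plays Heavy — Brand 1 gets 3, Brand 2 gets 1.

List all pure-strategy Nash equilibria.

(Light, None): Brand 1 can switch to Moderate (-5 → 2). Not NE.
(Light, Light): Brand 1 can switch to Moderate (-2 → -1). Not NE.
(Light, Moderate): Brand 1 can switch to Heavy (-4 → 2). Not NE.
(Light, Heavy): Brand 1 can switch to Moderate (-1 → 1). Not NE.
(Moderate, None): Brand 1 can switch to Heavy (2 → 5). Not NE.
(Moderate, Light): Brand 1 can switch to Heavy (-1 → 4). Not NE.
(Moderate, Moderate): Brand 1 can switch to Light (-5 → -4). Not NE.
(Moderate, Heavy): Brand 1 can switch to Blitz (1 → 3). Not NE.
(Heavy, None): Brand 2 can switch to Light (-1 → 5). Not NE.
(Heavy, Light): Brand 1 gets 4, best alternative -1; Brand 2 gets 5, best alternative 3. No profitable deviation — NE.
(Heavy, Moderate): Brand 1 can switch to Blitz (2 → 5). Not NE.
(Blitz, Heavy): Brand 1 gets 3, best alternative 1; Brand 2 gets 1, best alternative -1. No profitable deviation — NE.
(The remaining 4 profiles each have a profitable deviation by the same check.)

Pure-strategy Nash equilibria: (Heavy, Light); (Blitz, Heavy)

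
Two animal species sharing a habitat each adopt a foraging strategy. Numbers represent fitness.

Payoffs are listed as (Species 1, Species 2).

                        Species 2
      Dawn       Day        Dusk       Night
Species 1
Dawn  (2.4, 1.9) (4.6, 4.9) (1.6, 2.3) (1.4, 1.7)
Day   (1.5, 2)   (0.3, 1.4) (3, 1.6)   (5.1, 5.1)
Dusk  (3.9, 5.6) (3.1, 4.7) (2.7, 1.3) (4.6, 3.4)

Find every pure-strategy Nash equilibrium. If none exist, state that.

The pure Nash equilibria are (Dawn, Day), (Day, Night), (Dusk, Dawn).

For each strategy profile, look for a profitable unilateral deviation.
(Dawn, Dawn): Species 1 can switch to Dusk (2.4 → 3.9). Not NE.
(Dawn, Day): Species 1 gets 4.6, best alternative 3.1; Species 2 gets 4.9, best alternative 2.3. No profitable deviation — NE.
(Dawn, Dusk): Species 1 can switch to Day (1.6 → 3). Not NE.
(Dawn, Night): Species 1 can switch to Day (1.4 → 5.1). Not NE.
(Day, Dawn): Species 1 can switch to Dawn (1.5 → 2.4). Not NE.
(Day, Day): Species 1 can switch to Dawn (0.3 → 4.6). Not NE.
(Day, Dusk): Species 2 can switch to Dawn (1.6 → 2). Not NE.
(Day, Night): Species 1 gets 5.1, best alternative 4.6; Species 2 gets 5.1, best alternative 2. No profitable deviation — NE.
(Dusk, Dawn): Species 1 gets 3.9, best alternative 2.4; Species 2 gets 5.6, best alternative 4.7. No profitable deviation — NE.
(Dusk, Day): Species 1 can switch to Dawn (3.1 → 4.6). Not NE.
(Dusk, Dusk): Species 1 can switch to Day (2.7 → 3). Not NE.
(Dusk, Night): Species 1 can switch to Day (4.6 → 5.1). Not NE.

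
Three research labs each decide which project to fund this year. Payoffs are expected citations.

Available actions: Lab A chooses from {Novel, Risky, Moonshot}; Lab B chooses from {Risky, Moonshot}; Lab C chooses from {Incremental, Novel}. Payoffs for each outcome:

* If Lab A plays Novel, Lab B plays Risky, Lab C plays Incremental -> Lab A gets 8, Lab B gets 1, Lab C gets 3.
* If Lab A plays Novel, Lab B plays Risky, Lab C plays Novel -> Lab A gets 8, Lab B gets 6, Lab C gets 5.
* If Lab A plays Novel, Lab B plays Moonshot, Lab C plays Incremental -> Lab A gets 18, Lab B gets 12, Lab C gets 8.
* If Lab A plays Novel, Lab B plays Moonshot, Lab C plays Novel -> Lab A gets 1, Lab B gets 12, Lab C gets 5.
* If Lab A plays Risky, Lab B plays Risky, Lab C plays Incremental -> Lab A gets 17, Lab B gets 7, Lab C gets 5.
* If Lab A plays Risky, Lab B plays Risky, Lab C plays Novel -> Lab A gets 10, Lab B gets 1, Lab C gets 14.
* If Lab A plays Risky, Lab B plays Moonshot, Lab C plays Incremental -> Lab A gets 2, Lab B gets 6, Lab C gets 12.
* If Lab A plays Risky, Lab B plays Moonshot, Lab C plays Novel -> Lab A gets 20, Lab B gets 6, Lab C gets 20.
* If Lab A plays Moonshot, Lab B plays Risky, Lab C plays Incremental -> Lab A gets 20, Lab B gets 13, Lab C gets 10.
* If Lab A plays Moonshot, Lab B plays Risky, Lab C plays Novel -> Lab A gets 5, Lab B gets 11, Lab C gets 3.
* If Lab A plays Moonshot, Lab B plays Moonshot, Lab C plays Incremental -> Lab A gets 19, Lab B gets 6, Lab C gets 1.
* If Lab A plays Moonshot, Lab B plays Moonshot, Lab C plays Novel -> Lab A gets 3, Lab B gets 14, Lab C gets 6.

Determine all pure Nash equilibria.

Pure-strategy Nash equilibria: (Risky, Moonshot, Novel) and (Moonshot, Risky, Incremental)

Mark each player's best response to every combination of opponents' strategies; a profile where every player is best-responding is a pure Nash equilibrium.
Lab A against (Risky, Incremental): payoffs 8, 17, 20 → best response Moonshot.
Lab A against (Risky, Novel): payoffs 8, 10, 5 → best response Risky.
Lab A against (Moonshot, Incremental): payoffs 18, 2, 19 → best response Moonshot.
Lab A against (Moonshot, Novel): payoffs 1, 20, 3 → best response Risky.
Lab B against (Novel, Incremental): payoffs 1, 12 → best response Moonshot.
Lab B against (Novel, Novel): payoffs 6, 12 → best response Moonshot.
Lab B against (Risky, Incremental): payoffs 7, 6 → best response Risky.
Lab B against (Risky, Novel): payoffs 1, 6 → best response Moonshot.
Lab B against (Moonshot, Incremental): payoffs 13, 6 → best response Risky.
Lab B against (Moonshot, Novel): payoffs 11, 14 → best response Moonshot.
Lab C against (Novel, Risky): payoffs 3, 5 → best response Novel.
Lab C against (Novel, Moonshot): payoffs 8, 5 → best response Incremental.
Lab C against (Risky, Risky): payoffs 5, 14 → best response Novel.
Lab C against (Risky, Moonshot): payoffs 12, 20 → best response Novel.
Lab C against (Moonshot, Risky): payoffs 10, 3 → best response Incremental.
Lab C against (Moonshot, Moonshot): payoffs 1, 6 → best response Novel.
Mutual best responses: (Risky, Moonshot, Novel); (Moonshot, Risky, Incremental).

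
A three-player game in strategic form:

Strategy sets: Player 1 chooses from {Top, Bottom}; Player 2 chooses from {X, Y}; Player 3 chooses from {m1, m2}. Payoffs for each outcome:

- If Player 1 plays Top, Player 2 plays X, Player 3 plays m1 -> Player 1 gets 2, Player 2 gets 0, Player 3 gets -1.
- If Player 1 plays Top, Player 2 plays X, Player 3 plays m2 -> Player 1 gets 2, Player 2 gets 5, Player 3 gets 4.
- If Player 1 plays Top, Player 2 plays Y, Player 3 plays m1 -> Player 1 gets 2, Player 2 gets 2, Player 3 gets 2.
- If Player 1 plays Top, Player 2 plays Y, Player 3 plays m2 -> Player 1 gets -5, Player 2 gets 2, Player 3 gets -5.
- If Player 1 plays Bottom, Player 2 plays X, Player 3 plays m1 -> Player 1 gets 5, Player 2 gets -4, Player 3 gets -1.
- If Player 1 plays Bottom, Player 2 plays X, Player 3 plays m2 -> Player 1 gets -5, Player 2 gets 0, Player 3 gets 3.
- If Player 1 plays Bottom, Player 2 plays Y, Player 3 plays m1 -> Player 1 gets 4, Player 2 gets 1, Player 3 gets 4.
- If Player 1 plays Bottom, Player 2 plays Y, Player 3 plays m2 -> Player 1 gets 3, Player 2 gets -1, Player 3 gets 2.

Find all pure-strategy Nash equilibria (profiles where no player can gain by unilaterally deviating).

The pure Nash equilibria are (Top, X, m2) and (Bottom, Y, m1).

(Top, X, m1): Player 1 can switch to Bottom (2 → 5). Not NE.
(Top, X, m2): Player 1 gets 2, best alternative -5; Player 2 gets 5, best alternative 2; Player 3 gets 4, best alternative -1. No profitable deviation — NE.
(Top, Y, m1): Player 1 can switch to Bottom (2 → 4). Not NE.
(Top, Y, m2): Player 1 can switch to Bottom (-5 → 3). Not NE.
(Bottom, X, m1): Player 2 can switch to Y (-4 → 1). Not NE.
(Bottom, X, m2): Player 1 can switch to Top (-5 → 2). Not NE.
(Bottom, Y, m1): Player 1 gets 4, best alternative 2; Player 2 gets 1, best alternative -4; Player 3 gets 4, best alternative 2. No profitable deviation — NE.
(Bottom, Y, m2): Player 2 can switch to X (-1 → 0). Not NE.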